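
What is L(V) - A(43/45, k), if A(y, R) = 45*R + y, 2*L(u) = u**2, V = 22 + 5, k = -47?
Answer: 223069/90 ≈ 2478.5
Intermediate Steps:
V = 27
L(u) = u**2/2
A(y, R) = y + 45*R
L(V) - A(43/45, k) = (1/2)*27**2 - (43/45 + 45*(-47)) = (1/2)*729 - (43*(1/45) - 2115) = 729/2 - (43/45 - 2115) = 729/2 - 1*(-95132/45) = 729/2 + 95132/45 = 223069/90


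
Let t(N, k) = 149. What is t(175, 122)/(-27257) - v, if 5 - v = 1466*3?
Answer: 119739852/27257 ≈ 4393.0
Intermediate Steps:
v = -4393 (v = 5 - 1466*3 = 5 - 1*4398 = 5 - 4398 = -4393)
t(175, 122)/(-27257) - v = 149/(-27257) - 1*(-4393) = 149*(-1/27257) + 4393 = -149/27257 + 4393 = 119739852/27257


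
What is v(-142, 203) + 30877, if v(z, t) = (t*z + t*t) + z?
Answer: 43118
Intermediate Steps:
v(z, t) = z + t² + t*z (v(z, t) = (t*z + t²) + z = (t² + t*z) + z = z + t² + t*z)
v(-142, 203) + 30877 = (-142 + 203² + 203*(-142)) + 30877 = (-142 + 41209 - 28826) + 30877 = 12241 + 30877 = 43118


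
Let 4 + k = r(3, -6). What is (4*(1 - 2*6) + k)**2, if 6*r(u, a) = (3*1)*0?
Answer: 2304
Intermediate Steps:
r(u, a) = 0 (r(u, a) = ((3*1)*0)/6 = (3*0)/6 = (1/6)*0 = 0)
k = -4 (k = -4 + 0 = -4)
(4*(1 - 2*6) + k)**2 = (4*(1 - 2*6) - 4)**2 = (4*(1 - 12) - 4)**2 = (4*(-11) - 4)**2 = (-44 - 4)**2 = (-48)**2 = 2304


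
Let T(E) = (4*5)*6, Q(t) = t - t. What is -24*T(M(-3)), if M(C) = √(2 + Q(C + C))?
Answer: -2880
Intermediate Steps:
Q(t) = 0
M(C) = √2 (M(C) = √(2 + 0) = √2)
T(E) = 120 (T(E) = 20*6 = 120)
-24*T(M(-3)) = -24*120 = -2880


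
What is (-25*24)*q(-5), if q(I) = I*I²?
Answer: 75000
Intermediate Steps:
q(I) = I³
(-25*24)*q(-5) = -25*24*(-5)³ = -600*(-125) = 75000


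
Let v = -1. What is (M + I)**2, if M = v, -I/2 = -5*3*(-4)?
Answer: 14641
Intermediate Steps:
I = -120 (I = -2*(-5*3)*(-4) = -(-30)*(-4) = -2*60 = -120)
M = -1
(M + I)**2 = (-1 - 120)**2 = (-121)**2 = 14641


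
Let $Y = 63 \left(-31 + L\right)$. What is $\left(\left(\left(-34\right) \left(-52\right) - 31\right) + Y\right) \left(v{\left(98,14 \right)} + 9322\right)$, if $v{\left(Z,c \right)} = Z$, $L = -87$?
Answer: $-53665740$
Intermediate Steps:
$Y = -7434$ ($Y = 63 \left(-31 - 87\right) = 63 \left(-118\right) = -7434$)
$\left(\left(\left(-34\right) \left(-52\right) - 31\right) + Y\right) \left(v{\left(98,14 \right)} + 9322\right) = \left(\left(\left(-34\right) \left(-52\right) - 31\right) - 7434\right) \left(98 + 9322\right) = \left(\left(1768 - 31\right) - 7434\right) 9420 = \left(1737 - 7434\right) 9420 = \left(-5697\right) 9420 = -53665740$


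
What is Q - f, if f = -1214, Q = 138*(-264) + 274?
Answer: -34944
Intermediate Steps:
Q = -36158 (Q = -36432 + 274 = -36158)
Q - f = -36158 - 1*(-1214) = -36158 + 1214 = -34944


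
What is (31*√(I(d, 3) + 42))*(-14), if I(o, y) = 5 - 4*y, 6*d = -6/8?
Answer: -434*√35 ≈ -2567.6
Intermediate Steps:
d = -⅛ (d = (-6/8)/6 = (-6*⅛)/6 = (⅙)*(-¾) = -⅛ ≈ -0.12500)
(31*√(I(d, 3) + 42))*(-14) = (31*√((5 - 4*3) + 42))*(-14) = (31*√((5 - 12) + 42))*(-14) = (31*√(-7 + 42))*(-14) = (31*√35)*(-14) = -434*√35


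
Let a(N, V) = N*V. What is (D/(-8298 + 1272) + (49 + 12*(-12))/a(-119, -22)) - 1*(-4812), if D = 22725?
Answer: 7371007808/1532839 ≈ 4808.7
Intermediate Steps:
(D/(-8298 + 1272) + (49 + 12*(-12))/a(-119, -22)) - 1*(-4812) = (22725/(-8298 + 1272) + (49 + 12*(-12))/((-119*(-22)))) - 1*(-4812) = (22725/(-7026) + (49 - 144)/2618) + 4812 = (22725*(-1/7026) - 95*1/2618) + 4812 = (-7575/2342 - 95/2618) + 4812 = -5013460/1532839 + 4812 = 7371007808/1532839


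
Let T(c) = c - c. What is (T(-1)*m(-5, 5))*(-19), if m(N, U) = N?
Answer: 0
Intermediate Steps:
T(c) = 0
(T(-1)*m(-5, 5))*(-19) = (0*(-5))*(-19) = 0*(-19) = 0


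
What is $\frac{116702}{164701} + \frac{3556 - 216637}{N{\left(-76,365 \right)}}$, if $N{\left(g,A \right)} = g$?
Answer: $\frac{35103523133}{12517276} \approx 2804.4$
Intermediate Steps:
$\frac{116702}{164701} + \frac{3556 - 216637}{N{\left(-76,365 \right)}} = \frac{116702}{164701} + \frac{3556 - 216637}{-76} = 116702 \cdot \frac{1}{164701} - - \frac{213081}{76} = \frac{116702}{164701} + \frac{213081}{76} = \frac{35103523133}{12517276}$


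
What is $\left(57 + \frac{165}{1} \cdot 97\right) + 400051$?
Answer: $416113$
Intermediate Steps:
$\left(57 + \frac{165}{1} \cdot 97\right) + 400051 = \left(57 + 165 \cdot 1 \cdot 97\right) + 400051 = \left(57 + 165 \cdot 97\right) + 400051 = \left(57 + 16005\right) + 400051 = 16062 + 400051 = 416113$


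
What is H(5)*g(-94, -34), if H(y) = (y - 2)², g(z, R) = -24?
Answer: -216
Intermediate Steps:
H(y) = (-2 + y)²
H(5)*g(-94, -34) = (-2 + 5)²*(-24) = 3²*(-24) = 9*(-24) = -216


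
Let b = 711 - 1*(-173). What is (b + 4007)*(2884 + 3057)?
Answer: 29057431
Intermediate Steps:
b = 884 (b = 711 + 173 = 884)
(b + 4007)*(2884 + 3057) = (884 + 4007)*(2884 + 3057) = 4891*5941 = 29057431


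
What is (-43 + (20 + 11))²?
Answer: 144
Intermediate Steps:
(-43 + (20 + 11))² = (-43 + 31)² = (-12)² = 144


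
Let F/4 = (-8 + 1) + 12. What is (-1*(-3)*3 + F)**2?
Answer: 841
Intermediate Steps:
F = 20 (F = 4*((-8 + 1) + 12) = 4*(-7 + 12) = 4*5 = 20)
(-1*(-3)*3 + F)**2 = (-1*(-3)*3 + 20)**2 = (3*3 + 20)**2 = (9 + 20)**2 = 29**2 = 841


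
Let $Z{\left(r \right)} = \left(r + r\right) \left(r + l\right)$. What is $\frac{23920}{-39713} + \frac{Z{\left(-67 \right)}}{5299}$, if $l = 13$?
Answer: $\frac{160611188}{210439187} \approx 0.76322$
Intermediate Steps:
$Z{\left(r \right)} = 2 r \left(13 + r\right)$ ($Z{\left(r \right)} = \left(r + r\right) \left(r + 13\right) = 2 r \left(13 + r\right)$)
$\frac{23920}{-39713} + \frac{Z{\left(-67 \right)}}{5299} = \frac{23920}{-39713} + \frac{2 \left(-67\right) \left(13 - 67\right)}{5299} = 23920 \left(- \frac{1}{39713}\right) + 2 \left(-67\right) \left(-54\right) \frac{1}{5299} = - \frac{23920}{39713} + 7236 \cdot \frac{1}{5299} = - \frac{23920}{39713} + \frac{7236}{5299} = \frac{160611188}{210439187}$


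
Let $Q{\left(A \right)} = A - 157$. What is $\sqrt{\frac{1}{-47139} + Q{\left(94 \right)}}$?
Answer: $\frac{i \sqrt{139991422362}}{47139} \approx 7.9373 i$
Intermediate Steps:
$Q{\left(A \right)} = -157 + A$
$\sqrt{\frac{1}{-47139} + Q{\left(94 \right)}} = \sqrt{\frac{1}{-47139} + \left(-157 + 94\right)} = \sqrt{- \frac{1}{47139} - 63} = \sqrt{- \frac{2969758}{47139}} = \frac{i \sqrt{139991422362}}{47139}$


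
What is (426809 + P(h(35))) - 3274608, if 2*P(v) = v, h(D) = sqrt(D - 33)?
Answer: -2847799 + sqrt(2)/2 ≈ -2.8478e+6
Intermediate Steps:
h(D) = sqrt(-33 + D)
P(v) = v/2
(426809 + P(h(35))) - 3274608 = (426809 + sqrt(-33 + 35)/2) - 3274608 = (426809 + sqrt(2)/2) - 3274608 = -2847799 + sqrt(2)/2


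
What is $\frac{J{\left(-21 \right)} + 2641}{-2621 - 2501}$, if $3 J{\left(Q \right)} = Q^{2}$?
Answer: $- \frac{1394}{2561} \approx -0.54432$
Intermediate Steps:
$J{\left(Q \right)} = \frac{Q^{2}}{3}$
$\frac{J{\left(-21 \right)} + 2641}{-2621 - 2501} = \frac{\frac{\left(-21\right)^{2}}{3} + 2641}{-2621 - 2501} = \frac{\frac{1}{3} \cdot 441 + 2641}{-5122} = \left(147 + 2641\right) \left(- \frac{1}{5122}\right) = 2788 \left(- \frac{1}{5122}\right) = - \frac{1394}{2561}$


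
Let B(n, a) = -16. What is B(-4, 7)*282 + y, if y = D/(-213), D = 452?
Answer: -961508/213 ≈ -4514.1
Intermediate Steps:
y = -452/213 (y = 452/(-213) = 452*(-1/213) = -452/213 ≈ -2.1221)
B(-4, 7)*282 + y = -16*282 - 452/213 = -4512 - 452/213 = -961508/213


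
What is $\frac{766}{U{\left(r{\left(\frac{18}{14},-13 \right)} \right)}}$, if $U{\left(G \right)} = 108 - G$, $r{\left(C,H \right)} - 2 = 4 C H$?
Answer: $\frac{2681}{605} \approx 4.4314$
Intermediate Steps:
$r{\left(C,H \right)} = 2 + 4 C H$
$\frac{766}{U{\left(r{\left(\frac{18}{14},-13 \right)} \right)}} = \frac{766}{108 - \left(2 + 4 \cdot \frac{18}{14} \left(-13\right)\right)} = \frac{766}{108 - \left(2 + 4 \cdot 18 \cdot \frac{1}{14} \left(-13\right)\right)} = \frac{766}{108 - \left(2 + 4 \cdot \frac{9}{7} \left(-13\right)\right)} = \frac{766}{108 - \left(2 - \frac{468}{7}\right)} = \frac{766}{108 - - \frac{454}{7}} = \frac{766}{108 + \frac{454}{7}} = \frac{766}{\frac{1210}{7}} = 766 \cdot \frac{7}{1210} = \frac{2681}{605}$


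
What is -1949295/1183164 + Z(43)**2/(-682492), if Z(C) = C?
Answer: -27761789862/16822915931 ≈ -1.6502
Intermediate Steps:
-1949295/1183164 + Z(43)**2/(-682492) = -1949295/1183164 + 43**2/(-682492) = -1949295*1/1183164 + 1849*(-1/682492) = -649765/394388 - 1849/682492 = -27761789862/16822915931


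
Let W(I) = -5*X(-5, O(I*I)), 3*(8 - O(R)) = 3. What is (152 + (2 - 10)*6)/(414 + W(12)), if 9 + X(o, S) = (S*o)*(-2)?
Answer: 104/109 ≈ 0.95413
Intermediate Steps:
O(R) = 7 (O(R) = 8 - 1/3*3 = 8 - 1 = 7)
X(o, S) = -9 - 2*S*o (X(o, S) = -9 + (S*o)*(-2) = -9 - 2*S*o)
W(I) = -305 (W(I) = -5*(-9 - 2*7*(-5)) = -5*(-9 + 70) = -5*61 = -305)
(152 + (2 - 10)*6)/(414 + W(12)) = (152 + (2 - 10)*6)/(414 - 305) = (152 - 8*6)/109 = (152 - 48)*(1/109) = 104*(1/109) = 104/109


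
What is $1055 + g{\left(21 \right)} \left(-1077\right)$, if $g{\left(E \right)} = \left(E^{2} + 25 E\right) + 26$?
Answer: $-1067329$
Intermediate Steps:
$g{\left(E \right)} = 26 + E^{2} + 25 E$
$1055 + g{\left(21 \right)} \left(-1077\right) = 1055 + \left(26 + 21^{2} + 25 \cdot 21\right) \left(-1077\right) = 1055 + \left(26 + 441 + 525\right) \left(-1077\right) = 1055 + 992 \left(-1077\right) = 1055 - 1068384 = -1067329$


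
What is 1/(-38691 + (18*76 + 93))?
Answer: -1/37230 ≈ -2.6860e-5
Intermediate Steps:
1/(-38691 + (18*76 + 93)) = 1/(-38691 + (1368 + 93)) = 1/(-38691 + 1461) = 1/(-37230) = -1/37230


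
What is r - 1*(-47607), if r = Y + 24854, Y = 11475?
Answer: 83936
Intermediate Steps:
r = 36329 (r = 11475 + 24854 = 36329)
r - 1*(-47607) = 36329 - 1*(-47607) = 36329 + 47607 = 83936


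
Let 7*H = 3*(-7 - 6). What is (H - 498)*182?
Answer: -91650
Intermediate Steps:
H = -39/7 (H = (3*(-7 - 6))/7 = (3*(-13))/7 = (1/7)*(-39) = -39/7 ≈ -5.5714)
(H - 498)*182 = (-39/7 - 498)*182 = -3525/7*182 = -91650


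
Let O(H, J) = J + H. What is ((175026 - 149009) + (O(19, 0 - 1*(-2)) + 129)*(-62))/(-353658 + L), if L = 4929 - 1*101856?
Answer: -16717/450585 ≈ -0.037101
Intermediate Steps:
O(H, J) = H + J
L = -96927 (L = 4929 - 101856 = -96927)
((175026 - 149009) + (O(19, 0 - 1*(-2)) + 129)*(-62))/(-353658 + L) = ((175026 - 149009) + ((19 + (0 - 1*(-2))) + 129)*(-62))/(-353658 - 96927) = (26017 + ((19 + (0 + 2)) + 129)*(-62))/(-450585) = (26017 + ((19 + 2) + 129)*(-62))*(-1/450585) = (26017 + (21 + 129)*(-62))*(-1/450585) = (26017 + 150*(-62))*(-1/450585) = (26017 - 9300)*(-1/450585) = 16717*(-1/450585) = -16717/450585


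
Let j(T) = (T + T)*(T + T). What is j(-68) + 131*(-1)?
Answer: 18365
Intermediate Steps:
j(T) = 4*T² (j(T) = (2*T)*(2*T) = 4*T²)
j(-68) + 131*(-1) = 4*(-68)² + 131*(-1) = 4*4624 - 131 = 18496 - 131 = 18365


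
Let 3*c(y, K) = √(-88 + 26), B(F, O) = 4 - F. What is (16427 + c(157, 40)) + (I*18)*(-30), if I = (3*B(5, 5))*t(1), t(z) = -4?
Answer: 9947 + I*√62/3 ≈ 9947.0 + 2.6247*I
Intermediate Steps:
I = 12 (I = (3*(4 - 1*5))*(-4) = (3*(4 - 5))*(-4) = (3*(-1))*(-4) = -3*(-4) = 12)
c(y, K) = I*√62/3 (c(y, K) = √(-88 + 26)/3 = √(-62)/3 = (I*√62)/3 = I*√62/3)
(16427 + c(157, 40)) + (I*18)*(-30) = (16427 + I*√62/3) + (12*18)*(-30) = (16427 + I*√62/3) + 216*(-30) = (16427 + I*√62/3) - 6480 = 9947 + I*√62/3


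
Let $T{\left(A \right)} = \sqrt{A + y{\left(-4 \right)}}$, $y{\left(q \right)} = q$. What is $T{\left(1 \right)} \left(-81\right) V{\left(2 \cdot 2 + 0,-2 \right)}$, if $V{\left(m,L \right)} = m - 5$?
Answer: $81 i \sqrt{3} \approx 140.3 i$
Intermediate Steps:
$V{\left(m,L \right)} = -5 + m$ ($V{\left(m,L \right)} = m - 5 = -5 + m$)
$T{\left(A \right)} = \sqrt{-4 + A}$ ($T{\left(A \right)} = \sqrt{A - 4} = \sqrt{-4 + A}$)
$T{\left(1 \right)} \left(-81\right) V{\left(2 \cdot 2 + 0,-2 \right)} = \sqrt{-4 + 1} \left(-81\right) \left(-5 + \left(2 \cdot 2 + 0\right)\right) = \sqrt{-3} \left(-81\right) \left(-5 + \left(4 + 0\right)\right) = i \sqrt{3} \left(-81\right) \left(-5 + 4\right) = - 81 i \sqrt{3} \left(-1\right) = 81 i \sqrt{3}$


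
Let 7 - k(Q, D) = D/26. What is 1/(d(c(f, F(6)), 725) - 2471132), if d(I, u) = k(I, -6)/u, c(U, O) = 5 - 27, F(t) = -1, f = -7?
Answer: -9425/23290419006 ≈ -4.0467e-7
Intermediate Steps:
k(Q, D) = 7 - D/26
c(U, O) = -22
d(I, u) = 94/(13*u) (d(I, u) = (7 - 1/26*(-6))/u = (7 + 3/13)/u = 94/(13*u))
1/(d(c(f, F(6)), 725) - 2471132) = 1/((94/13)/725 - 2471132) = 1/((94/13)*(1/725) - 2471132) = 1/(94/9425 - 2471132) = 1/(-23290419006/9425) = -9425/23290419006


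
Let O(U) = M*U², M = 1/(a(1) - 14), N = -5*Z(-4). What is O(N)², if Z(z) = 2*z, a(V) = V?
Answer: 2560000/169 ≈ 15148.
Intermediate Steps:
N = 40 (N = -10*(-4) = -5*(-8) = 40)
M = -1/13 (M = 1/(1 - 14) = 1/(-13) = -1/13 ≈ -0.076923)
O(U) = -U²/13
O(N)² = (-1/13*40²)² = (-1/13*1600)² = (-1600/13)² = 2560000/169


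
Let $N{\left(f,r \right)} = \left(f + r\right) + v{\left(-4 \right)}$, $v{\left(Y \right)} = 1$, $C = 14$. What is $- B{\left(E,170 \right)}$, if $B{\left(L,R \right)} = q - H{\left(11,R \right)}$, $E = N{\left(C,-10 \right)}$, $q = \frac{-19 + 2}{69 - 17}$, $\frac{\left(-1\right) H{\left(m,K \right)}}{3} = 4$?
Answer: $- \frac{607}{52} \approx -11.673$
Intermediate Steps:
$H{\left(m,K \right)} = -12$ ($H{\left(m,K \right)} = \left(-3\right) 4 = -12$)
$q = - \frac{17}{52} \approx -0.32692$
$N{\left(f,r \right)} = 1 + f + r$ ($N{\left(f,r \right)} = \left(f + r\right) + 1 = 1 + f + r$)
$E = 5$ ($E = 1 + 14 - 10 = 5$)
$B{\left(L,R \right)} = \frac{607}{52}$ ($B{\left(L,R \right)} = - \frac{17}{52} - -12 = - \frac{17}{52} + 12 = \frac{607}{52}$)
$- B{\left(E,170 \right)} = \left(-1\right) \frac{607}{52} = - \frac{607}{52}$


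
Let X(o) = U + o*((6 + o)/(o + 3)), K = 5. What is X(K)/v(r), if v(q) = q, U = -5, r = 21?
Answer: 5/56 ≈ 0.089286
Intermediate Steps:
X(o) = -5 + o*(6 + o)/(3 + o) (X(o) = -5 + o*((6 + o)/(o + 3)) = -5 + o*((6 + o)/(3 + o)) = -5 + o*(6 + o)/(3 + o))
X(K)/v(r) = ((-15 + 5 + 5²)/(3 + 5))/21 = ((-15 + 5 + 25)/8)*(1/21) = ((⅛)*15)*(1/21) = (15/8)*(1/21) = 5/56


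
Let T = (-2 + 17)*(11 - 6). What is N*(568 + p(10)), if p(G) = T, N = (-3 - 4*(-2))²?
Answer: 16075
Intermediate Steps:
N = 25 (N = (-3 + 8)² = 5² = 25)
T = 75 (T = 15*5 = 75)
p(G) = 75
N*(568 + p(10)) = 25*(568 + 75) = 25*643 = 16075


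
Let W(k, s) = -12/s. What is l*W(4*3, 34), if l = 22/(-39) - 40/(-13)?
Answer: -196/221 ≈ -0.88688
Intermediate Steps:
l = 98/39 (l = 22*(-1/39) - 40*(-1/13) = -22/39 + 40/13 = 98/39 ≈ 2.5128)
l*W(4*3, 34) = 98*(-12/34)/39 = 98*(-12*1/34)/39 = (98/39)*(-6/17) = -196/221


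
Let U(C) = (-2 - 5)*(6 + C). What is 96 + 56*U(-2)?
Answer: -1472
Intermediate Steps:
U(C) = -42 - 7*C (U(C) = -7*(6 + C) = -42 - 7*C)
96 + 56*U(-2) = 96 + 56*(-42 - 7*(-2)) = 96 + 56*(-42 + 14) = 96 + 56*(-28) = 96 - 1568 = -1472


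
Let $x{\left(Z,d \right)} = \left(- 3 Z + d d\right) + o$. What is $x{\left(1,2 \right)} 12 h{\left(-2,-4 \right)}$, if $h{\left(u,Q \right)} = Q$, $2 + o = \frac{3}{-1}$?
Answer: $192$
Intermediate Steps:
$o = -5$ ($o = -2 + \frac{3}{-1} = -2 + 3 \left(-1\right) = -2 - 3 = -5$)
$x{\left(Z,d \right)} = -5 + d^{2} - 3 Z$ ($x{\left(Z,d \right)} = \left(- 3 Z + d d\right) - 5 = \left(- 3 Z + d^{2}\right) - 5 = \left(d^{2} - 3 Z\right) - 5 = -5 + d^{2} - 3 Z$)
$x{\left(1,2 \right)} 12 h{\left(-2,-4 \right)} = \left(-5 + 2^{2} - 3\right) 12 \left(-4\right) = \left(-5 + 4 - 3\right) 12 \left(-4\right) = \left(-4\right) 12 \left(-4\right) = \left(-48\right) \left(-4\right) = 192$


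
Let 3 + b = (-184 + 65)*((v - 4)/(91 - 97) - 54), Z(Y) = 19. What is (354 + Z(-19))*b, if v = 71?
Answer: 17348603/6 ≈ 2.8914e+6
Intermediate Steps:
b = 46511/6 (b = -3 + (-184 + 65)*((71 - 4)/(91 - 97) - 54) = -3 - 119*(67/(-6) - 54) = -3 - 119*(67*(-1/6) - 54) = -3 - 119*(-67/6 - 54) = -3 - 119*(-391/6) = -3 + 46529/6 = 46511/6 ≈ 7751.8)
(354 + Z(-19))*b = (354 + 19)*(46511/6) = 373*(46511/6) = 17348603/6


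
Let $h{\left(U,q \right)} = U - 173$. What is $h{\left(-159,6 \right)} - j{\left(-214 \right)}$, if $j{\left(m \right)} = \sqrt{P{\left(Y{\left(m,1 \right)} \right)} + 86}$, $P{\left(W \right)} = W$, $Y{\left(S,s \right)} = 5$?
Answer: $-332 - \sqrt{91} \approx -341.54$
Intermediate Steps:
$h{\left(U,q \right)} = -173 + U$
$j{\left(m \right)} = \sqrt{91}$ ($j{\left(m \right)} = \sqrt{5 + 86} = \sqrt{91}$)
$h{\left(-159,6 \right)} - j{\left(-214 \right)} = \left(-173 - 159\right) - \sqrt{91} = -332 - \sqrt{91}$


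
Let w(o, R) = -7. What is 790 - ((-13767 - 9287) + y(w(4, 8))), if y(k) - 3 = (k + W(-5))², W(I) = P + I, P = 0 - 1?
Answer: 23672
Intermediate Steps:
P = -1
W(I) = -1 + I
y(k) = 3 + (-6 + k)² (y(k) = 3 + (k + (-1 - 5))² = 3 + (k - 6)² = 3 + (-6 + k)²)
790 - ((-13767 - 9287) + y(w(4, 8))) = 790 - ((-13767 - 9287) + (3 + (-6 - 7)²)) = 790 - (-23054 + (3 + (-13)²)) = 790 - (-23054 + (3 + 169)) = 790 - (-23054 + 172) = 790 - 1*(-22882) = 790 + 22882 = 23672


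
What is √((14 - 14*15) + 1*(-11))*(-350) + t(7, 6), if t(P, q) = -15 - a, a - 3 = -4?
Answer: -14 - 1050*I*√23 ≈ -14.0 - 5035.6*I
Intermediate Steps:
a = -1 (a = 3 - 4 = -1)
t(P, q) = -14 (t(P, q) = -15 - 1*(-1) = -15 + 1 = -14)
√((14 - 14*15) + 1*(-11))*(-350) + t(7, 6) = √((14 - 14*15) + 1*(-11))*(-350) - 14 = √((14 - 210) - 11)*(-350) - 14 = √(-196 - 11)*(-350) - 14 = √(-207)*(-350) - 14 = (3*I*√23)*(-350) - 14 = -1050*I*√23 - 14 = -14 - 1050*I*√23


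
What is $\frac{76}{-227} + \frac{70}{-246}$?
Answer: $- \frac{17293}{27921} \approx -0.61935$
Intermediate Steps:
$\frac{76}{-227} + \frac{70}{-246} = 76 \left(- \frac{1}{227}\right) + 70 \left(- \frac{1}{246}\right) = - \frac{76}{227} - \frac{35}{123} = - \frac{17293}{27921}$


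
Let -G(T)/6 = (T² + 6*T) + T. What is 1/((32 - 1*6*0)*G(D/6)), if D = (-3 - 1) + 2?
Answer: 3/1280 ≈ 0.0023438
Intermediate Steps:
D = -2 (D = -4 + 2 = -2)
G(T) = -42*T - 6*T² (G(T) = -6*((T² + 6*T) + T) = -6*(T² + 7*T) = -42*T - 6*T²)
1/((32 - 1*6*0)*G(D/6)) = 1/((32 - 1*6*0)*(-6*(-2/6)*(7 - 2/6))) = 1/((32 - 6*0)*(-6*(-2*⅙)*(7 - 2*⅙))) = 1/((32 + 0)*(-6*(-⅓)*(7 - ⅓))) = 1/(32*(-6*(-⅓)*20/3)) = 1/(32*(40/3)) = 1/(1280/3) = 3/1280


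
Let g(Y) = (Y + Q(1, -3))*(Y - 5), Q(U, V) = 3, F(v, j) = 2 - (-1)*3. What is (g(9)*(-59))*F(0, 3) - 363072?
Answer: -377232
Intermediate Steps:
F(v, j) = 5 (F(v, j) = 2 - 1*(-3) = 2 + 3 = 5)
g(Y) = (-5 + Y)*(3 + Y) (g(Y) = (Y + 3)*(Y - 5) = (3 + Y)*(-5 + Y) = (-5 + Y)*(3 + Y))
(g(9)*(-59))*F(0, 3) - 363072 = ((-15 + 9² - 2*9)*(-59))*5 - 363072 = ((-15 + 81 - 18)*(-59))*5 - 363072 = (48*(-59))*5 - 363072 = -2832*5 - 363072 = -14160 - 363072 = -377232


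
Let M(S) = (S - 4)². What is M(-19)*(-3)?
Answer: -1587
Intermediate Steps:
M(S) = (-4 + S)²
M(-19)*(-3) = (-4 - 19)²*(-3) = (-23)²*(-3) = 529*(-3) = -1587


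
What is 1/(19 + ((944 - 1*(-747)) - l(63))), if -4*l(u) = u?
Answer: 4/6903 ≈ 0.00057946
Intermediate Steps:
l(u) = -u/4
1/(19 + ((944 - 1*(-747)) - l(63))) = 1/(19 + ((944 - 1*(-747)) - (-1)*63/4)) = 1/(19 + ((944 + 747) - 1*(-63/4))) = 1/(19 + (1691 + 63/4)) = 1/(19 + 6827/4) = 1/(6903/4) = 4/6903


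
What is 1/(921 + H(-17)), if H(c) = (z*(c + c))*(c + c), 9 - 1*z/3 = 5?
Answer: 1/14793 ≈ 6.7600e-5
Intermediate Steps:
z = 12 (z = 27 - 3*5 = 27 - 15 = 12)
H(c) = 48*c**2 (H(c) = (12*(c + c))*(c + c) = (12*(2*c))*(2*c) = (24*c)*(2*c) = 48*c**2)
1/(921 + H(-17)) = 1/(921 + 48*(-17)**2) = 1/(921 + 48*289) = 1/(921 + 13872) = 1/14793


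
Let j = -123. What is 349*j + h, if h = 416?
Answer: -42511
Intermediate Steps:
349*j + h = 349*(-123) + 416 = -42927 + 416 = -42511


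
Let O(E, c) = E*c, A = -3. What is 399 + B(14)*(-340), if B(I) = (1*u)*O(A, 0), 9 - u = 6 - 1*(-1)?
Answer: 399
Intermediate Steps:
u = 2 (u = 9 - (6 - 1*(-1)) = 9 - (6 + 1) = 9 - 1*7 = 9 - 7 = 2)
B(I) = 0 (B(I) = (1*2)*(-3*0) = 2*0 = 0)
399 + B(14)*(-340) = 399 + 0*(-340) = 399 + 0 = 399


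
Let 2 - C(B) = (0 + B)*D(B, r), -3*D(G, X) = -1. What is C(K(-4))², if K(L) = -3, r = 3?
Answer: 9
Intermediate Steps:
D(G, X) = ⅓ (D(G, X) = -⅓*(-1) = ⅓)
C(B) = 2 - B/3 (C(B) = 2 - (0 + B)/3 = 2 - B/3)
C(K(-4))² = (2 - ⅓*(-3))² = (2 + 1)² = 3² = 9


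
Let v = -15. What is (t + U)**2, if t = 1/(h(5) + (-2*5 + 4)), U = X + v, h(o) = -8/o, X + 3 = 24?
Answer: 49729/1444 ≈ 34.438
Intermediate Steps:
X = 21 (X = -3 + 24 = 21)
U = 6 (U = 21 - 15 = 6)
t = -5/38 (t = 1/(-8/5 + (-2*5 + 4)) = 1/(-8*1/5 + (-10 + 4)) = 1/(-8/5 - 6) = 1/(-38/5) = -5/38 ≈ -0.13158)
(t + U)**2 = (-5/38 + 6)**2 = (223/38)**2 = 49729/1444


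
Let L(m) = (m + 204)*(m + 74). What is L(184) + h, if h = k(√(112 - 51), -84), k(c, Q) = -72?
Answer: 100032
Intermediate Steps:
L(m) = (74 + m)*(204 + m) (L(m) = (204 + m)*(74 + m) = (74 + m)*(204 + m))
h = -72
L(184) + h = (15096 + 184² + 278*184) - 72 = (15096 + 33856 + 51152) - 72 = 100104 - 72 = 100032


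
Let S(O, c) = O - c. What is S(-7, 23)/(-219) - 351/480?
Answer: -6941/11680 ≈ -0.59426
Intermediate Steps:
S(-7, 23)/(-219) - 351/480 = (-7 - 1*23)/(-219) - 351/480 = (-7 - 23)*(-1/219) - 351*1/480 = -30*(-1/219) - 117/160 = 10/73 - 117/160 = -6941/11680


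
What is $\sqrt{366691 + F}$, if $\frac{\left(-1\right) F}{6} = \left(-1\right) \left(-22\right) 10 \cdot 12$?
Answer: $\sqrt{350851} \approx 592.33$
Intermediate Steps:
$F = -15840$ ($F = - 6 \left(-1\right) \left(-22\right) 10 \cdot 12 = - 6 \cdot 22 \cdot 10 \cdot 12 = - 6 \cdot 220 \cdot 12 = \left(-6\right) 2640 = -15840$)
$\sqrt{366691 + F} = \sqrt{366691 - 15840} = \sqrt{350851}$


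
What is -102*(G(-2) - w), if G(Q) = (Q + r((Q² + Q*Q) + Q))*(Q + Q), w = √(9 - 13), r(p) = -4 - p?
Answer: -4896 + 204*I ≈ -4896.0 + 204.0*I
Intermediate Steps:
w = 2*I (w = √(-4) = 2*I ≈ 2.0*I)
G(Q) = 2*Q*(-4 - 2*Q²) (G(Q) = (Q + (-4 - ((Q² + Q*Q) + Q)))*(Q + Q) = (Q + (-4 - ((Q² + Q²) + Q)))*(2*Q) = (Q + (-4 - (2*Q² + Q)))*(2*Q) = (Q + (-4 - (Q + 2*Q²)))*(2*Q) = (Q + (-4 + (-Q - 2*Q²)))*(2*Q) = (Q + (-4 - Q - 2*Q²))*(2*Q) = (-4 - 2*Q²)*(2*Q) = 2*Q*(-4 - 2*Q²))
-102*(G(-2) - w) = -102*(4*(-2)*(-2 - 1*(-2)²) - 2*I) = -102*(4*(-2)*(-2 - 1*4) - 2*I) = -102*(4*(-2)*(-2 - 4) - 2*I) = -102*(4*(-2)*(-6) - 2*I) = -102*(48 - 2*I) = -4896 + 204*I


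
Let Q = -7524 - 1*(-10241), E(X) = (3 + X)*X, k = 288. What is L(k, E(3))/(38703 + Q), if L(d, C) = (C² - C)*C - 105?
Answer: 5403/41420 ≈ 0.13044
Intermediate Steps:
E(X) = X*(3 + X)
Q = 2717 (Q = -7524 + 10241 = 2717)
L(d, C) = -105 + C*(C² - C) (L(d, C) = C*(C² - C) - 105 = -105 + C*(C² - C))
L(k, E(3))/(38703 + Q) = (-105 + (3*(3 + 3))³ - (3*(3 + 3))²)/(38703 + 2717) = (-105 + (3*6)³ - (3*6)²)/41420 = (-105 + 18³ - 1*18²)*(1/41420) = (-105 + 5832 - 1*324)*(1/41420) = (-105 + 5832 - 324)*(1/41420) = 5403*(1/41420) = 5403/41420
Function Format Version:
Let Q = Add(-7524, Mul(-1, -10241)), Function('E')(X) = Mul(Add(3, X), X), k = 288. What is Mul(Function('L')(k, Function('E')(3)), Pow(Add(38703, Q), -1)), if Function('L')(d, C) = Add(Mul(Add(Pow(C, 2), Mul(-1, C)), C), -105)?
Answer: Rational(5403, 41420) ≈ 0.13044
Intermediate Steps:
Function('E')(X) = Mul(X, Add(3, X))
Q = 2717 (Q = Add(-7524, 10241) = 2717)
Function('L')(d, C) = Add(-105, Mul(C, Add(Pow(C, 2), Mul(-1, C)))) (Function('L')(d, C) = Add(Mul(C, Add(Pow(C, 2), Mul(-1, C))), -105) = Add(-105, Mul(C, Add(Pow(C, 2), Mul(-1, C)))))
Mul(Function('L')(k, Function('E')(3)), Pow(Add(38703, Q), -1)) = Mul(Add(-105, Pow(Mul(3, Add(3, 3)), 3), Mul(-1, Pow(Mul(3, Add(3, 3)), 2))), Pow(Add(38703, 2717), -1)) = Mul(Add(-105, Pow(Mul(3, 6), 3), Mul(-1, Pow(Mul(3, 6), 2))), Pow(41420, -1)) = Mul(Add(-105, Pow(18, 3), Mul(-1, Pow(18, 2))), Rational(1, 41420)) = Mul(Add(-105, 5832, Mul(-1, 324)), Rational(1, 41420)) = Mul(Add(-105, 5832, -324), Rational(1, 41420)) = Mul(5403, Rational(1, 41420)) = Rational(5403, 41420)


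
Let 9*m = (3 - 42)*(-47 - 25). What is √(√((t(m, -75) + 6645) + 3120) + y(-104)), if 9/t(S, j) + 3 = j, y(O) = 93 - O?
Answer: √(133172 + 26*√6601062)/26 ≈ 17.199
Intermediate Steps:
m = 312 (m = ((3 - 42)*(-47 - 25))/9 = (-39*(-72))/9 = (⅑)*2808 = 312)
t(S, j) = 9/(-3 + j)
√(√((t(m, -75) + 6645) + 3120) + y(-104)) = √(√((9/(-3 - 75) + 6645) + 3120) + (93 - 1*(-104))) = √(√((9/(-78) + 6645) + 3120) + (93 + 104)) = √(√((9*(-1/78) + 6645) + 3120) + 197) = √(√((-3/26 + 6645) + 3120) + 197) = √(√(172767/26 + 3120) + 197) = √(√(253887/26) + 197) = √(√6601062/26 + 197) = √(197 + √6601062/26)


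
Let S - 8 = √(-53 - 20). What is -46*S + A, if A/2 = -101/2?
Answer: -469 - 46*I*√73 ≈ -469.0 - 393.02*I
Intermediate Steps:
S = 8 + I*√73 (S = 8 + √(-53 - 20) = 8 + √(-73) = 8 + I*√73 ≈ 8.0 + 8.544*I)
A = -101 (A = 2*(-101/2) = -101)
-46*S + A = -46*(8 + I*√73) - 101 = (-368 - 46*I*√73) - 101 = -469 - 46*I*√73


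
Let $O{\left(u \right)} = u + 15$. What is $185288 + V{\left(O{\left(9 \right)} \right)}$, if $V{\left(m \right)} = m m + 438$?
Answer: $186302$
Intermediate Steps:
$O{\left(u \right)} = 15 + u$
$V{\left(m \right)} = 438 + m^{2}$ ($V{\left(m \right)} = m^{2} + 438 = 438 + m^{2}$)
$185288 + V{\left(O{\left(9 \right)} \right)} = 185288 + \left(438 + \left(15 + 9\right)^{2}\right) = 185288 + \left(438 + 24^{2}\right) = 185288 + \left(438 + 576\right) = 185288 + 1014 = 186302$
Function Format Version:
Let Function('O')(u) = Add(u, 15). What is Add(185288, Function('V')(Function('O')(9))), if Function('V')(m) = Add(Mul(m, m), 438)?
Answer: 186302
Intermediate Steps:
Function('O')(u) = Add(15, u)
Function('V')(m) = Add(438, Pow(m, 2)) (Function('V')(m) = Add(Pow(m, 2), 438) = Add(438, Pow(m, 2)))
Add(185288, Function('V')(Function('O')(9))) = Add(185288, Add(438, Pow(Add(15, 9), 2))) = Add(185288, Add(438, Pow(24, 2))) = Add(185288, Add(438, 576)) = Add(185288, 1014) = 186302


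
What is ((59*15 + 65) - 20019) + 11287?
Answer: -7782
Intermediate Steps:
((59*15 + 65) - 20019) + 11287 = ((885 + 65) - 20019) + 11287 = (950 - 20019) + 11287 = -19069 + 11287 = -7782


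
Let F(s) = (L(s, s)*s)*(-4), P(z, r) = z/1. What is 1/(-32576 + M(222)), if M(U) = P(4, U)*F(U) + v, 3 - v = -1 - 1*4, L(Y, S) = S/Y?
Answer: -1/36120 ≈ -2.7685e-5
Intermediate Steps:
P(z, r) = z (P(z, r) = z*1 = z)
F(s) = -4*s (F(s) = ((s/s)*s)*(-4) = (1*s)*(-4) = s*(-4) = -4*s)
v = 8 (v = 3 - (-1 - 1*4) = 3 - (-1 - 4) = 3 - 1*(-5) = 3 + 5 = 8)
M(U) = 8 - 16*U (M(U) = 4*(-4*U) + 8 = -16*U + 8 = 8 - 16*U)
1/(-32576 + M(222)) = 1/(-32576 + (8 - 16*222)) = 1/(-32576 + (8 - 3552)) = 1/(-32576 - 3544) = 1/(-36120) = -1/36120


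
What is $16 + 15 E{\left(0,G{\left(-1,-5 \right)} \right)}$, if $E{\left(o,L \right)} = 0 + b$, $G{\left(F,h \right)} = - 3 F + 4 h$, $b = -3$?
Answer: $-29$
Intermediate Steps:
$E{\left(o,L \right)} = -3$ ($E{\left(o,L \right)} = 0 - 3 = -3$)
$16 + 15 E{\left(0,G{\left(-1,-5 \right)} \right)} = 16 + 15 \left(-3\right) = 16 - 45 = -29$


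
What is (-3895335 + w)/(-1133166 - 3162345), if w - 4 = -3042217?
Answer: 2312516/1431837 ≈ 1.6151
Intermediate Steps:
w = -3042213 (w = 4 - 3042217 = -3042213)
(-3895335 + w)/(-1133166 - 3162345) = (-3895335 - 3042213)/(-1133166 - 3162345) = -6937548/(-4295511) = -6937548*(-1/4295511) = 2312516/1431837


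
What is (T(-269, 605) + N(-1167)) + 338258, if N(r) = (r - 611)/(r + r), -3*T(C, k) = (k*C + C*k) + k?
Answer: 521128240/1167 ≈ 4.4655e+5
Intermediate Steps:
T(C, k) = -k/3 - 2*C*k/3 (T(C, k) = -((k*C + C*k) + k)/3 = -((C*k + C*k) + k)/3 = -(2*C*k + k)/3 = -(k + 2*C*k)/3 = -k/3 - 2*C*k/3)
N(r) = (-611 + r)/(2*r) (N(r) = (-611 + r)/((2*r)) = (-611 + r)*(1/(2*r)) = (-611 + r)/(2*r))
(T(-269, 605) + N(-1167)) + 338258 = (-⅓*605*(1 + 2*(-269)) + (½)*(-611 - 1167)/(-1167)) + 338258 = (-⅓*605*(1 - 538) + (½)*(-1/1167)*(-1778)) + 338258 = (-⅓*605*(-537) + 889/1167) + 338258 = (108295 + 889/1167) + 338258 = 126381154/1167 + 338258 = 521128240/1167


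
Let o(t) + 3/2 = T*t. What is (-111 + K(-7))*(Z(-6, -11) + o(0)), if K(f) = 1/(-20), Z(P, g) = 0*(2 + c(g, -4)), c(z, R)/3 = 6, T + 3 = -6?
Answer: 6663/40 ≈ 166.57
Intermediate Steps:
T = -9 (T = -3 - 6 = -9)
c(z, R) = 18 (c(z, R) = 3*6 = 18)
o(t) = -3/2 - 9*t
Z(P, g) = 0 (Z(P, g) = 0*(2 + 18) = 0*20 = 0)
K(f) = -1/20
(-111 + K(-7))*(Z(-6, -11) + o(0)) = (-111 - 1/20)*(0 + (-3/2 - 9*0)) = -2221*(0 + (-3/2 + 0))/20 = -2221*(0 - 3/2)/20 = -2221/20*(-3/2) = 6663/40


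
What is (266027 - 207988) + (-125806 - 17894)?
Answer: -85661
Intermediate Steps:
(266027 - 207988) + (-125806 - 17894) = 58039 - 143700 = -85661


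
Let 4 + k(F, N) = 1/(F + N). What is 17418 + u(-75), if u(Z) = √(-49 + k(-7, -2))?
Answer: 17418 + I*√478/3 ≈ 17418.0 + 7.2877*I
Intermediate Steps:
k(F, N) = -4 + 1/(F + N)
u(Z) = I*√478/3 (u(Z) = √(-49 + (1 - 4*(-7) - 4*(-2))/(-7 - 2)) = √(-49 + (1 + 28 + 8)/(-9)) = √(-49 - ⅑*37) = √(-49 - 37/9) = √(-478/9) = I*√478/3)
17418 + u(-75) = 17418 + I*√478/3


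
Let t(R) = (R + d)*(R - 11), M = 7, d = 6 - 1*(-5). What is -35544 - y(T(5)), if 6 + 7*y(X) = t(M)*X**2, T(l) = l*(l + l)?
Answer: -68802/7 ≈ -9828.9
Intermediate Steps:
d = 11 (d = 6 + 5 = 11)
T(l) = 2*l**2 (T(l) = l*(2*l) = 2*l**2)
t(R) = (-11 + R)*(11 + R) (t(R) = (R + 11)*(R - 11) = (11 + R)*(-11 + R) = (-11 + R)*(11 + R))
y(X) = -6/7 - 72*X**2/7 (y(X) = -6/7 + ((-121 + 7**2)*X**2)/7 = -6/7 + ((-121 + 49)*X**2)/7 = -6/7 + (-72*X**2)/7 = -6/7 - 72*X**2/7)
-35544 - y(T(5)) = -35544 - (-6/7 - 72*(2*5**2)**2/7) = -35544 - (-6/7 - 72*(2*25)**2/7) = -35544 - (-6/7 - 72/7*50**2) = -35544 - (-6/7 - 72/7*2500) = -35544 - (-6/7 - 180000/7) = -35544 - 1*(-180006/7) = -35544 + 180006/7 = -68802/7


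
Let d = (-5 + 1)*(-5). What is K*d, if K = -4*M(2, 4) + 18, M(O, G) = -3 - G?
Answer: 920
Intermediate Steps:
d = 20 (d = -4*(-5) = 20)
K = 46 (K = -4*(-3 - 1*4) + 18 = -4*(-3 - 4) + 18 = -4*(-7) + 18 = 28 + 18 = 46)
K*d = 46*20 = 920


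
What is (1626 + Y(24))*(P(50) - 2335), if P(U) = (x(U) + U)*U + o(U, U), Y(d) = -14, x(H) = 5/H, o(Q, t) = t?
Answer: 354640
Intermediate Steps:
P(U) = U + U*(U + 5/U) (P(U) = (5/U + U)*U + U = (U + 5/U)*U + U = U*(U + 5/U) + U = U + U*(U + 5/U))
(1626 + Y(24))*(P(50) - 2335) = (1626 - 14)*((5 + 50 + 50²) - 2335) = 1612*((5 + 50 + 2500) - 2335) = 1612*(2555 - 2335) = 1612*220 = 354640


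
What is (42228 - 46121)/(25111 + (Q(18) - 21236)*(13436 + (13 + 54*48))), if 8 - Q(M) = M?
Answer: 3893/340781975 ≈ 1.1424e-5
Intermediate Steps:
Q(M) = 8 - M
(42228 - 46121)/(25111 + (Q(18) - 21236)*(13436 + (13 + 54*48))) = (42228 - 46121)/(25111 + ((8 - 1*18) - 21236)*(13436 + (13 + 54*48))) = -3893/(25111 + ((8 - 18) - 21236)*(13436 + (13 + 2592))) = -3893/(25111 + (-10 - 21236)*(13436 + 2605)) = -3893/(25111 - 21246*16041) = -3893/(25111 - 340807086) = -3893/(-340781975) = -3893*(-1/340781975) = 3893/340781975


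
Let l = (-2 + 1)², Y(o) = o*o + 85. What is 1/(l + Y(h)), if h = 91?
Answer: 1/8367 ≈ 0.00011952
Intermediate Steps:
Y(o) = 85 + o² (Y(o) = o² + 85 = 85 + o²)
l = 1 (l = (-1)² = 1)
1/(l + Y(h)) = 1/(1 + (85 + 91²)) = 1/(1 + (85 + 8281)) = 1/(1 + 8366) = 1/8367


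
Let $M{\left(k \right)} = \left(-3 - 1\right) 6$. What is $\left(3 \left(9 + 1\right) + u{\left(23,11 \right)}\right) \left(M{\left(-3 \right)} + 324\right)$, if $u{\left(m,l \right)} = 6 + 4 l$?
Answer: $24000$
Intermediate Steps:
$M{\left(k \right)} = -24$ ($M{\left(k \right)} = \left(-4\right) 6 = -24$)
$\left(3 \left(9 + 1\right) + u{\left(23,11 \right)}\right) \left(M{\left(-3 \right)} + 324\right) = \left(3 \left(9 + 1\right) + \left(6 + 4 \cdot 11\right)\right) \left(-24 + 324\right) = \left(3 \cdot 10 + \left(6 + 44\right)\right) 300 = \left(30 + 50\right) 300 = 80 \cdot 300 = 24000$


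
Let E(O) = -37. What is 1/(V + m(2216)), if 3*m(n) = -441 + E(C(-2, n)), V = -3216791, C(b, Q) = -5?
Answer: -3/9650851 ≈ -3.1085e-7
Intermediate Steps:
m(n) = -478/3 (m(n) = (-441 - 37)/3 = (⅓)*(-478) = -478/3)
1/(V + m(2216)) = 1/(-3216791 - 478/3) = 1/(-9650851/3) = -3/9650851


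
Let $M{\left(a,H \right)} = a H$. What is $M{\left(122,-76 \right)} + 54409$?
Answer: $45137$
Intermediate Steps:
$M{\left(a,H \right)} = H a$
$M{\left(122,-76 \right)} + 54409 = \left(-76\right) 122 + 54409 = -9272 + 54409 = 45137$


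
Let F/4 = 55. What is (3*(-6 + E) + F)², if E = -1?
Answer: 39601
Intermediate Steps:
F = 220 (F = 4*55 = 220)
(3*(-6 + E) + F)² = (3*(-6 - 1) + 220)² = (3*(-7) + 220)² = (-21 + 220)² = 199² = 39601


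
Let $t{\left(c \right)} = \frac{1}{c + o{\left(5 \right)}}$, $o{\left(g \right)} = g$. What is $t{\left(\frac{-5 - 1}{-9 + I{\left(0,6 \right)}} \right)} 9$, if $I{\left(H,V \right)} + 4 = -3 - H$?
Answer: $\frac{72}{43} \approx 1.6744$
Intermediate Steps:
$I{\left(H,V \right)} = -7 - H$ ($I{\left(H,V \right)} = -4 - \left(3 + H\right) = -7 - H$)
$t{\left(c \right)} = \frac{1}{5 + c}$ ($t{\left(c \right)} = \frac{1}{c + 5} = \frac{1}{5 + c}$)
$t{\left(\frac{-5 - 1}{-9 + I{\left(0,6 \right)}} \right)} 9 = \frac{1}{5 + \frac{-5 - 1}{-9 - 7}} \cdot 9 = \frac{1}{5 - \frac{6}{-9 + \left(-7 + 0\right)}} 9 = \frac{1}{5 - \frac{6}{-9 - 7}} \cdot 9 = \frac{1}{5 - \frac{6}{-16}} \cdot 9 = \frac{1}{5 - - \frac{3}{8}} \cdot 9 = \frac{1}{5 + \frac{3}{8}} \cdot 9 = \frac{1}{\frac{43}{8}} \cdot 9 = \frac{8}{43} \cdot 9 = \frac{72}{43}$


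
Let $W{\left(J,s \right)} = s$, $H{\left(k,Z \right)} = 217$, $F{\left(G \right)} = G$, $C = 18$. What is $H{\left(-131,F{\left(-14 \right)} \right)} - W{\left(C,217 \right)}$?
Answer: $0$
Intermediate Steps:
$H{\left(-131,F{\left(-14 \right)} \right)} - W{\left(C,217 \right)} = 217 - 217 = 0$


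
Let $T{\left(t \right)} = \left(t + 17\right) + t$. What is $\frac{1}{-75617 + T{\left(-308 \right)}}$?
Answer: $- \frac{1}{76216} \approx -1.3121 \cdot 10^{-5}$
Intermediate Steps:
$T{\left(t \right)} = 17 + 2 t$ ($T{\left(t \right)} = \left(17 + t\right) + t = 17 + 2 t$)
$\frac{1}{-75617 + T{\left(-308 \right)}} = \frac{1}{-75617 + \left(17 + 2 \left(-308\right)\right)} = \frac{1}{-75617 + \left(17 - 616\right)} = \frac{1}{-75617 - 599} = \frac{1}{-76216} = - \frac{1}{76216}$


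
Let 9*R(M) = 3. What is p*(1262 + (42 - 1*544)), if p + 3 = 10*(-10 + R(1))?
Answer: -227240/3 ≈ -75747.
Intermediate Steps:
R(M) = 1/3 (R(M) = (1/9)*3 = 1/3)
p = -299/3 (p = -3 + 10*(-10 + 1/3) = -3 + 10*(-29/3) = -3 - 290/3 = -299/3 ≈ -99.667)
p*(1262 + (42 - 1*544)) = -299*(1262 + (42 - 1*544))/3 = -299*(1262 + (42 - 544))/3 = -299*(1262 - 502)/3 = -299/3*760 = -227240/3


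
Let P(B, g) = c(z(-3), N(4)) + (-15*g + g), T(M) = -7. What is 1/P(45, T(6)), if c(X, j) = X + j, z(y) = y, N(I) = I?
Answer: 1/99 ≈ 0.010101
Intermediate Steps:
P(B, g) = 1 - 14*g (P(B, g) = (-3 + 4) + (-15*g + g) = 1 - 14*g)
1/P(45, T(6)) = 1/(1 - 14*(-7)) = 1/(1 + 98) = 1/99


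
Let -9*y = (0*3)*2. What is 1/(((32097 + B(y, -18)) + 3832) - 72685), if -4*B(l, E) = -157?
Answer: -4/146867 ≈ -2.7236e-5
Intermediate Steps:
y = 0 (y = -0*3*2/9 = -0*2 = -1/9*0 = 0)
B(l, E) = 157/4 (B(l, E) = -1/4*(-157) = 157/4)
1/(((32097 + B(y, -18)) + 3832) - 72685) = 1/(((32097 + 157/4) + 3832) - 72685) = 1/((128545/4 + 3832) - 72685) = 1/(143873/4 - 72685) = 1/(-146867/4) = -4/146867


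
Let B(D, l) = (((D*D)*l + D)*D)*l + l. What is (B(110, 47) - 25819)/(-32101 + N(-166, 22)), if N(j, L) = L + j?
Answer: -2940721928/32245 ≈ -91199.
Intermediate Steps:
B(D, l) = l + D*l*(D + l*D**2) (B(D, l) = ((D**2*l + D)*D)*l + l = ((l*D**2 + D)*D)*l + l = ((D + l*D**2)*D)*l + l = (D*(D + l*D**2))*l + l = D*l*(D + l*D**2) + l = l + D*l*(D + l*D**2))
(B(110, 47) - 25819)/(-32101 + N(-166, 22)) = (47*(1 + 110**2 + 47*110**3) - 25819)/(-32101 + (22 - 166)) = (47*(1 + 12100 + 47*1331000) - 25819)/(-32101 - 144) = (47*(1 + 12100 + 62557000) - 25819)/(-32245) = (47*62569101 - 25819)*(-1/32245) = (2940747747 - 25819)*(-1/32245) = 2940721928*(-1/32245) = -2940721928/32245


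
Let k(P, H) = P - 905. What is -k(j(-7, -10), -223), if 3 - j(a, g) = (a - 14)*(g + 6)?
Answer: 986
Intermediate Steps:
j(a, g) = 3 - (-14 + a)*(6 + g) (j(a, g) = 3 - (a - 14)*(g + 6) = 3 - (-14 + a)*(6 + g))
k(P, H) = -905 + P
-k(j(-7, -10), -223) = -(-905 + (87 - 6*(-7) + 14*(-10) - 1*(-7)*(-10))) = -(-905 + (87 + 42 - 140 - 70)) = -(-905 - 81) = -1*(-986) = 986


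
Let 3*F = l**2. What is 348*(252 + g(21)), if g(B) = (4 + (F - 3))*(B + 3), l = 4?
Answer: 140592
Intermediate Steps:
F = 16/3 (F = (1/3)*4**2 = (1/3)*16 = 16/3 ≈ 5.3333)
g(B) = 19 + 19*B/3 (g(B) = (4 + (16/3 - 3))*(B + 3) = (4 + 7/3)*(3 + B) = 19*(3 + B)/3 = 19 + 19*B/3)
348*(252 + g(21)) = 348*(252 + (19 + (19/3)*21)) = 348*(252 + (19 + 133)) = 348*(252 + 152) = 348*404 = 140592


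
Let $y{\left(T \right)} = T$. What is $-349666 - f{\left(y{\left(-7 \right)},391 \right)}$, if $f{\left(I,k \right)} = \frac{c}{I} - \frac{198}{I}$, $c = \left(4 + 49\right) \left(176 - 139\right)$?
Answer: $- \frac{2445899}{7} \approx -3.4941 \cdot 10^{5}$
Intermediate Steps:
$c = 1961$ ($c = 53 \cdot 37 = 1961$)
$f{\left(I,k \right)} = \frac{1763}{I}$ ($f{\left(I,k \right)} = \frac{1961}{I} - \frac{198}{I} = \frac{1763}{I}$)
$-349666 - f{\left(y{\left(-7 \right)},391 \right)} = -349666 - \frac{1763}{-7} = -349666 - 1763 \left(- \frac{1}{7}\right) = -349666 - - \frac{1763}{7} = -349666 + \frac{1763}{7} = - \frac{2445899}{7}$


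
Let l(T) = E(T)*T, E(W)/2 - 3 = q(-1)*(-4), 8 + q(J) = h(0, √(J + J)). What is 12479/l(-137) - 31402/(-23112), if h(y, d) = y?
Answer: 3182633/55411020 ≈ 0.057437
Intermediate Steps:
q(J) = -8 (q(J) = -8 + 0 = -8)
E(W) = 70 (E(W) = 6 + 2*(-8*(-4)) = 6 + 2*32 = 6 + 64 = 70)
l(T) = 70*T
12479/l(-137) - 31402/(-23112) = 12479/((70*(-137))) - 31402/(-23112) = 12479/(-9590) - 31402*(-1/23112) = 12479*(-1/9590) + 15701/11556 = -12479/9590 + 15701/11556 = 3182633/55411020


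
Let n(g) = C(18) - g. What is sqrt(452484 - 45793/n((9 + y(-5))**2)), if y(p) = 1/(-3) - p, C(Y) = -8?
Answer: 3*sqrt(154578875613)/1753 ≈ 672.84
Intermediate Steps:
y(p) = -1/3 - p
n(g) = -8 - g
sqrt(452484 - 45793/n((9 + y(-5))**2)) = sqrt(452484 - 45793/(-8 - (9 + (-1/3 - 1*(-5)))**2)) = sqrt(452484 - 45793/(-8 - (9 + (-1/3 + 5))**2)) = sqrt(452484 - 45793/(-8 - (9 + 14/3)**2)) = sqrt(452484 - 45793/(-8 - (41/3)**2)) = sqrt(452484 - 45793/(-8 - 1*1681/9)) = sqrt(452484 - 45793/(-8 - 1681/9)) = sqrt(452484 - 45793/(-1753/9)) = sqrt(452484 - 45793*(-9/1753)) = sqrt(452484 + 412137/1753) = sqrt(793616589/1753) = 3*sqrt(154578875613)/1753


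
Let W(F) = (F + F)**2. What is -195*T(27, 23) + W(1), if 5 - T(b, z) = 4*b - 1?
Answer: 19894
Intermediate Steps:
T(b, z) = 6 - 4*b (T(b, z) = 5 - (4*b - 1) = 5 - (-1 + 4*b) = 5 + (1 - 4*b) = 6 - 4*b)
W(F) = 4*F**2 (W(F) = (2*F)**2 = 4*F**2)
-195*T(27, 23) + W(1) = -195*(6 - 4*27) + 4*1**2 = -195*(6 - 108) + 4*1 = -195*(-102) + 4 = 19890 + 4 = 19894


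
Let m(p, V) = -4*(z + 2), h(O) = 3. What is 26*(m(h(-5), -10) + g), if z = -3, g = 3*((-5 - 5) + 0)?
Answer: -676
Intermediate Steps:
g = -30 (g = 3*(-10 + 0) = 3*(-10) = -30)
m(p, V) = 4 (m(p, V) = -4*(-3 + 2) = -4*(-1) = 4)
26*(m(h(-5), -10) + g) = 26*(4 - 30) = 26*(-26) = -676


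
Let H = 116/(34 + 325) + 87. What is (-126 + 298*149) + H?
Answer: 15926433/359 ≈ 44363.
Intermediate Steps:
H = 31349/359 (H = 116/359 + 87 = 31349/359 ≈ 87.323)
(-126 + 298*149) + H = (-126 + 298*149) + 31349/359 = (-126 + 44402) + 31349/359 = 44276 + 31349/359 = 15926433/359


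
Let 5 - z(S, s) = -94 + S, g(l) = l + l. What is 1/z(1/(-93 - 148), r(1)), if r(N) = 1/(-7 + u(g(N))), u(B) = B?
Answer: 241/23860 ≈ 0.010101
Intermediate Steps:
g(l) = 2*l
r(N) = 1/(-7 + 2*N)
z(S, s) = 99 - S (z(S, s) = 5 - (-94 + S) = 5 + (94 - S) = 99 - S)
1/z(1/(-93 - 148), r(1)) = 1/(99 - 1/(-93 - 148)) = 1/(99 - 1/(-241)) = 1/(99 - 1*(-1/241)) = 1/(99 + 1/241) = 1/(23860/241) = 241/23860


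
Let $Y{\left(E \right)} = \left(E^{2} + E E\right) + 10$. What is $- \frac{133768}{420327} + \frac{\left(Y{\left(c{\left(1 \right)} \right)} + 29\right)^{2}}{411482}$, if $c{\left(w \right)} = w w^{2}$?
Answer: $- \frac{54336554489}{172956994614} \approx -0.31416$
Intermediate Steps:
$c{\left(w \right)} = w^{3}$
$Y{\left(E \right)} = 10 + 2 E^{2}$ ($Y{\left(E \right)} = \left(E^{2} + E^{2}\right) + 10 = 2 E^{2} + 10 = 10 + 2 E^{2}$)
$- \frac{133768}{420327} + \frac{\left(Y{\left(c{\left(1 \right)} \right)} + 29\right)^{2}}{411482} = - \frac{133768}{420327} + \frac{\left(\left(10 + 2 \left(1^{3}\right)^{2}\right) + 29\right)^{2}}{411482} = \left(-133768\right) \frac{1}{420327} + \left(\left(10 + 2 \cdot 1^{2}\right) + 29\right)^{2} \cdot \frac{1}{411482} = - \frac{133768}{420327} + \left(\left(10 + 2 \cdot 1\right) + 29\right)^{2} \cdot \frac{1}{411482} = - \frac{133768}{420327} + \left(\left(10 + 2\right) + 29\right)^{2} \cdot \frac{1}{411482} = - \frac{133768}{420327} + \left(12 + 29\right)^{2} \cdot \frac{1}{411482} = - \frac{133768}{420327} + 41^{2} \cdot \frac{1}{411482} = - \frac{133768}{420327} + 1681 \cdot \frac{1}{411482} = - \frac{133768}{420327} + \frac{1681}{411482} = - \frac{54336554489}{172956994614}$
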